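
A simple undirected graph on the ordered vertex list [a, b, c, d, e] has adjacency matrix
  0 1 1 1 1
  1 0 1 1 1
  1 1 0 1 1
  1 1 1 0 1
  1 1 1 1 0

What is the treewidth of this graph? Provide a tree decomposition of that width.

Treewidth 4.
Bags: B1 = {a, b, c, d, e}
Tree: (single bag)

With just one bag of size 5, the width is 5 − 1 = 4, so tw(G) ≤ 4. Conversely, {a, b, c, d, e} is a clique of size 5, and the vertices of any clique must share a bag in every tree decomposition; so some bag has ≥ 5 vertices and tw(G) ≥ 4. The upper and lower bounds meet at 4, so that is the treewidth.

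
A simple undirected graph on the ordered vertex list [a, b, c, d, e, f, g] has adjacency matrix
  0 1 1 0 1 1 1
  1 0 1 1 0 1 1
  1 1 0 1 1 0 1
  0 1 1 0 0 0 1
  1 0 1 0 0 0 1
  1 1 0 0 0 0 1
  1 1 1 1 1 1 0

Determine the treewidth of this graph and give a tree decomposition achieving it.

Each bag holds 4 vertices, so the decomposition has width 3, which upper-bounds the treewidth. For the lower bound, the 4 vertices {a, c, e, g} are pairwise adjacent, and any tree decomposition puts a clique entirely inside one bag — forcing width ≥ 3. Hence tw(G) = 3 exactly.

Treewidth 3.
Bags: B1 = {a, b, c, g}  B2 = {b, c, d, g}  B3 = {a, c, e, g}  B4 = {a, b, f, g}
Tree: B1–B2, B1–B3, B1–B4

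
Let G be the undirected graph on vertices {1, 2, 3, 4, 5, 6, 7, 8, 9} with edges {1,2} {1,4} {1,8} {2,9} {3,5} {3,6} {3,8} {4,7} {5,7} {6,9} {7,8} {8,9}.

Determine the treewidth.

3

A width-3 tree decomposition is:
Bags: B1 = {3, 5, 6, 9}  B2 = {3, 5, 8, 9}  B3 = {5, 7, 8, 9}  B4 = {2, 7, 8, 9}  B5 = {1, 2, 7, 8}  B6 = {1, 2, 4, 7}
Tree: B1–B2, B2–B3, B3–B4, B4–B5, B5–B6
Every bag has size at most 4, so the width is 4 − 1 = 3 and tw(G) ≤ 3. For the lower bound: the 4 vertex sets {3,5,6}, {9}, {8}, {1,2,4,7} are disjoint, each induces a connected subgraph, and every pair is joined by at least one edge of G. Contracting each set to a single vertex therefore yields K_{4} as a minor, and since treewidth is minor-monotone, tw(G) ≥ tw(K_{4}) = 3. Combining the bounds, tw(G) = 3.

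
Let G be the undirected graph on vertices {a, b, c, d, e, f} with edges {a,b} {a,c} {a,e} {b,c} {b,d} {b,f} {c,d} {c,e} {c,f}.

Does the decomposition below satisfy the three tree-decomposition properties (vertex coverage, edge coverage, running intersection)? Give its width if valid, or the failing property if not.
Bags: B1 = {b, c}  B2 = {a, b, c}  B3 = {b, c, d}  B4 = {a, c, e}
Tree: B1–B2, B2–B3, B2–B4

A tree decomposition must satisfy three properties: every vertex lies in some bag; for every edge, both endpoints lie together in some bag; and for every vertex, the bags containing it form a connected subtree. Here vertex f appears in no bag, so the decomposition is invalid.

No — vertex f appears in no bag.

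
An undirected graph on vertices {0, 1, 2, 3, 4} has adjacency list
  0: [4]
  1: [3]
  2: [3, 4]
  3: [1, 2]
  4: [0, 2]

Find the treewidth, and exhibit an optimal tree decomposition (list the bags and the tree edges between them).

Treewidth 1.
One such decomposition:
Bags: B1 = {2, 4}  B2 = {0, 4}  B3 = {2, 3}  B4 = {1, 3}
Tree: B1–B2, B1–B3, B3–B4

Each bag holds 2 vertices, so the decomposition has width 1, which upper-bounds the treewidth. Since G has at least one edge (e.g. 2–4), it is not an edgeless graph, so tw(G) ≥ 1. Hence tw(G) = 1 exactly.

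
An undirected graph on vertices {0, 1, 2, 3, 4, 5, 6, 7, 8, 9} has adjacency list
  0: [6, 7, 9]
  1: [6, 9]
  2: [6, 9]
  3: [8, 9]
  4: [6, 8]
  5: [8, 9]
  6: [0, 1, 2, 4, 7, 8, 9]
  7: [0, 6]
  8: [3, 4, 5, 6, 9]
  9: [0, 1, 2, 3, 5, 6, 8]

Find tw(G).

A width-2 tree decomposition is:
Bags: B1 = {1, 6, 9}  B2 = {0, 6, 9}  B3 = {6, 8, 9}  B4 = {5, 8, 9}  B5 = {2, 6, 9}  B6 = {4, 6, 8}  B7 = {0, 6, 7}  B8 = {3, 8, 9}
Tree: B1–B2, B1–B3, B3–B4, B1–B5, B3–B6, B2–B7, B4–B8
The largest bag has 3 vertices, giving width 2; this decomposition certifies tw(G) ≤ 2. Conversely, {3, 8, 9} is a clique of size 3, and the vertices of any clique must share a bag in every tree decomposition; so some bag has ≥ 3 vertices and tw(G) ≥ 2. Combining the bounds, tw(G) = 2.

2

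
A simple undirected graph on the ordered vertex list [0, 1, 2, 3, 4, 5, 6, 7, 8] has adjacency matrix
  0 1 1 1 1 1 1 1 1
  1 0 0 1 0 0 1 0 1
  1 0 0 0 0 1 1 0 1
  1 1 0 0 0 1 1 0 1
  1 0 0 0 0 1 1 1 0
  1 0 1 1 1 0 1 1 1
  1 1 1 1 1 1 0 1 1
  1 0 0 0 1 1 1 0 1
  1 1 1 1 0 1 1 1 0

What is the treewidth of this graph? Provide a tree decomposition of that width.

Treewidth 4.
Bags: B1 = {0, 3, 5, 6, 8}  B2 = {0, 5, 6, 7, 8}  B3 = {0, 1, 3, 6, 8}  B4 = {0, 4, 5, 6, 7}  B5 = {0, 2, 5, 6, 8}
Tree: B1–B2, B1–B3, B2–B4, B1–B5

Each bag holds 5 vertices, so the decomposition has width 4, which upper-bounds the treewidth. Conversely, {0, 1, 3, 6, 8} is a clique of size 5, and the vertices of any clique must share a bag in every tree decomposition; so some bag has ≥ 5 vertices and tw(G) ≥ 4. Hence tw(G) = 4 exactly.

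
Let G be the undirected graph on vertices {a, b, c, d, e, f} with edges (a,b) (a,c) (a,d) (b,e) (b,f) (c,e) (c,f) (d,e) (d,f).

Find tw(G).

A width-3 tree decomposition is:
Bags: B1 = {b, c, d, f}  B2 = {b, c, d, e}  B3 = {a, b, c, d}
Tree: B1–B2, B2–B3
The largest bag has 4 vertices, giving width 3; this decomposition certifies tw(G) ≤ 3. For the lower bound: the 4 vertex sets {c,f}, {b,e}, {d}, {a} are disjoint, each induces a connected subgraph, and every pair is joined by at least one edge of G. Contracting each set to a single vertex therefore yields K_{4} as a minor, and since treewidth is minor-monotone, tw(G) ≥ tw(K_{4}) = 3. Hence tw(G) = 3 exactly.

3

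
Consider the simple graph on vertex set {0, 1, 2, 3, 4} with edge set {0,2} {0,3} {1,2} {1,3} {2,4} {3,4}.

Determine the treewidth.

2

A width-2 tree decomposition is:
Bags: B1 = {1, 2, 3}  B2 = {0, 2, 3}  B3 = {2, 3, 4}
Tree: B1–B2, B2–B3
The largest bag has 3 vertices, giving width 2; this decomposition certifies tw(G) ≤ 2. Since 1–3–0–2–1 is a cycle in G, G is not acyclic. Forests are exactly the graphs of treewidth ≤ 1, so tw(G) ≥ 2. Hence tw(G) = 2 exactly.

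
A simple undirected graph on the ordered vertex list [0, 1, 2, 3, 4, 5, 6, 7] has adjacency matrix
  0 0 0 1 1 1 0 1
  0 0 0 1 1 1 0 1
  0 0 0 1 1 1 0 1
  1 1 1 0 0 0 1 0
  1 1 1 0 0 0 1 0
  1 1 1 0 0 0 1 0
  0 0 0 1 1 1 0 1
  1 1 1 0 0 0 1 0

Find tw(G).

4

A width-4 tree decomposition is:
Bags: B1 = {1, 3, 4, 5, 7}  B2 = {3, 4, 5, 6, 7}  B3 = {0, 3, 4, 5, 7}  B4 = {2, 3, 4, 5, 7}
Tree: B1–B2, B2–B3, B3–B4
Each bag holds 5 vertices, so the decomposition has width 4, which upper-bounds the treewidth. For the lower bound: the 5 vertex sets {1,3}, {5,6}, {0,4}, {7}, {2} are disjoint, each induces a connected subgraph, and every pair is joined by at least one edge of G. Contracting each set to a single vertex therefore yields K_{5} as a minor, and since treewidth is minor-monotone, tw(G) ≥ tw(K_{5}) = 4. Therefore the treewidth is 4.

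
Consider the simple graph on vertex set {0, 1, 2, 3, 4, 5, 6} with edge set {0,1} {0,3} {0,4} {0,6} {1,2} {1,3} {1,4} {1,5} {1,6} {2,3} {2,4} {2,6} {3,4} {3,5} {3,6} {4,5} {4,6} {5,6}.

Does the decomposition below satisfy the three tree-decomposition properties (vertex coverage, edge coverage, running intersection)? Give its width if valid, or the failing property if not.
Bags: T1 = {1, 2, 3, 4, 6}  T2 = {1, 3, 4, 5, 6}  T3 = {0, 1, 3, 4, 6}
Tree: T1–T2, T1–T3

Vertex coverage: the bags together contain {0, 1, 2, 3, 4, 5, 6}, the full vertex set. Edge coverage: each edge of G has both endpoints in at least one bag. Running intersection: for every vertex, the bags containing it form a connected subtree. All three properties hold, so this is a valid tree decomposition of width max|bag| − 1 = 4, and hence tw(G) ≤ 4.

Yes; width 4.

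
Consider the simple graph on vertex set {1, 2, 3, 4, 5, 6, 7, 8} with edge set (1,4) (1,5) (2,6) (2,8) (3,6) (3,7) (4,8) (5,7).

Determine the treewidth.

A width-2 tree decomposition is:
Bags: B1 = {1, 5, 7}  B2 = {1, 4, 7}  B3 = {4, 7, 8}  B4 = {2, 7, 8}  B5 = {2, 6, 7}  B6 = {3, 6, 7}
Tree: B1–B2, B2–B3, B3–B4, B4–B5, B5–B6
The largest bag has 3 vertices, giving width 2; this decomposition certifies tw(G) ≤ 2. Since 7–5–1–4–8–2–6–3–7 is a cycle in G, G is not acyclic. Forests are exactly the graphs of treewidth ≤ 1, so tw(G) ≥ 2. Combining the bounds, tw(G) = 2.

2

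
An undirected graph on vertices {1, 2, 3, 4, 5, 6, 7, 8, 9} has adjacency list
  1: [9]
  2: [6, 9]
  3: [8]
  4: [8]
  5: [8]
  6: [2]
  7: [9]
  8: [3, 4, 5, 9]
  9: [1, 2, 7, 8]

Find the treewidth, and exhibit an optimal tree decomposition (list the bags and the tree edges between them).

The largest bag has 2 vertices, giving width 1; this decomposition certifies tw(G) ≤ 1. Since G has at least one edge (e.g. 8–9), it is not an edgeless graph, so tw(G) ≥ 1. Hence tw(G) = 1 exactly.

Treewidth 1.
One such decomposition:
Bags: B1 = {8, 9}  B2 = {2, 9}  B3 = {5, 8}  B4 = {4, 8}  B5 = {1, 9}  B6 = {2, 6}  B7 = {3, 8}  B8 = {7, 9}
Tree: B1–B2, B1–B3, B3–B4, B1–B5, B2–B6, B3–B7, B5–B8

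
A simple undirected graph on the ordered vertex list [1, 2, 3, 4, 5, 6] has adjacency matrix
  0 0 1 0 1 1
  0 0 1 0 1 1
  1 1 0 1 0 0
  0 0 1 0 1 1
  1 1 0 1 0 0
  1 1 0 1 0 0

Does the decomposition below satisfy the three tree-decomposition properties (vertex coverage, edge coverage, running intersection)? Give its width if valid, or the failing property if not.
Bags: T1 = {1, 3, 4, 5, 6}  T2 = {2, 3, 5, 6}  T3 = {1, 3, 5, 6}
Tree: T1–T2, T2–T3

No — bags containing vertex 1 are not connected in the tree.

A tree decomposition must satisfy three properties: every vertex lies in some bag; for every edge, both endpoints lie together in some bag; and for every vertex, the bags containing it form a connected subtree. Here bags containing vertex 1 are not connected in the tree, so the decomposition is invalid.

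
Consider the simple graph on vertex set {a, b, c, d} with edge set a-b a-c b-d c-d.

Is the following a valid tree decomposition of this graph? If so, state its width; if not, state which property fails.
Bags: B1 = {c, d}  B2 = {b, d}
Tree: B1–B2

No — vertex a appears in no bag.

A tree decomposition must satisfy three properties: every vertex lies in some bag; for every edge, both endpoints lie together in some bag; and for every vertex, the bags containing it form a connected subtree. Here vertex a appears in no bag, so the decomposition is invalid.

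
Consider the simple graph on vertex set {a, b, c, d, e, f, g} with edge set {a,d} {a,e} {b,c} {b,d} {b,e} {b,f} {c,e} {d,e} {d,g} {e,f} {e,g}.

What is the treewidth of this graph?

A width-2 tree decomposition is:
Bags: B1 = {b, d, e}  B2 = {b, e, f}  B3 = {d, e, g}  B4 = {a, d, e}  B5 = {b, c, e}
Tree: B1–B2, B1–B3, B1–B4, B2–B5
The largest bag has 3 vertices, giving width 2; this decomposition certifies tw(G) ≤ 2. Conversely, {d, e, g} is a clique of size 3, and the vertices of any clique must share a bag in every tree decomposition; so some bag has ≥ 3 vertices and tw(G) ≥ 2. Combining the bounds, tw(G) = 2.

2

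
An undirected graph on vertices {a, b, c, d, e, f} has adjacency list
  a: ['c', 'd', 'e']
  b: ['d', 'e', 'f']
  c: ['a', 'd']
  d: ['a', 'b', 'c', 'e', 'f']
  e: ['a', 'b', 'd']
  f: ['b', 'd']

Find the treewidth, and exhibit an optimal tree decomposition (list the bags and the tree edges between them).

Treewidth 2.
One such decomposition:
Bags: B1 = {a, d, e}  B2 = {b, d, e}  B3 = {b, d, f}  B4 = {a, c, d}
Tree: B1–B2, B2–B3, B1–B4

Every bag has size at most 3, so the width is 3 − 1 = 2 and tw(G) ≤ 2. Conversely, {a, c, d} is a clique of size 3, and the vertices of any clique must share a bag in every tree decomposition; so some bag has ≥ 3 vertices and tw(G) ≥ 2. Combining the bounds, tw(G) = 2.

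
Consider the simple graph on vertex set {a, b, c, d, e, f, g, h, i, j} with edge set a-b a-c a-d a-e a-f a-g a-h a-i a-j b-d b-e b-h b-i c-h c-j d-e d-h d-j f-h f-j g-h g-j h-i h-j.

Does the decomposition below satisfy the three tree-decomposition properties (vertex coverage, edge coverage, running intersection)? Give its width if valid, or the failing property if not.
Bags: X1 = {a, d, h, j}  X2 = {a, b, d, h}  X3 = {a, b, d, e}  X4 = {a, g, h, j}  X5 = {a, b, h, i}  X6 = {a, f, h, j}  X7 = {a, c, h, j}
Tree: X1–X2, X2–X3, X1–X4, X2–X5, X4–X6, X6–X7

Yes; width 3.

Vertex coverage: the bags together contain {a, b, c, d, e, f, g, h, i, j}, the full vertex set. Edge coverage: each edge of G has both endpoints in at least one bag. Running intersection: for every vertex, the bags containing it form a connected subtree. All three properties hold, so this is a valid tree decomposition of width max|bag| − 1 = 3, and hence tw(G) ≤ 3.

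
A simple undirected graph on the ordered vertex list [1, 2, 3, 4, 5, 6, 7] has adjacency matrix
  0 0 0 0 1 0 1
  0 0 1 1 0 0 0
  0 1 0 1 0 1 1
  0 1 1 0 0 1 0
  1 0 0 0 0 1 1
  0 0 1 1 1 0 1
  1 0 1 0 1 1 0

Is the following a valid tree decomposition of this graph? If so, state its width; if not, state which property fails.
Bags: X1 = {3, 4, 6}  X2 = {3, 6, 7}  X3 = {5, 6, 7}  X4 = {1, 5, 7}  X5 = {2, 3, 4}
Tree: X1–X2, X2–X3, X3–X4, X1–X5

Yes; width 2.

Checking the three conditions: (i) the bags cover all of {1, 2, 3, 4, 5, 6, 7}; (ii) for each edge, some bag contains both endpoints; (iii) the bags containing any fixed vertex form a subtree. All hold, so the decomposition is valid with width 3 − 1 = 2.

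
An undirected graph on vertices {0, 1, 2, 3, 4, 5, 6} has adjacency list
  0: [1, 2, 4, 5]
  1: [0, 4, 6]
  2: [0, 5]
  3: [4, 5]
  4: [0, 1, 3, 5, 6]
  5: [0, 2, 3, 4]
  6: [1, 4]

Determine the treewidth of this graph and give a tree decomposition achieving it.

Treewidth 2.
One such decomposition:
Bags: B1 = {0, 1, 4}  B2 = {0, 4, 5}  B3 = {1, 4, 6}  B4 = {0, 2, 5}  B5 = {3, 4, 5}
Tree: B1–B2, B1–B3, B2–B4, B2–B5

Each bag holds 3 vertices, so the decomposition has width 2, which upper-bounds the treewidth. For the lower bound, the 3 vertices {0, 2, 5} are pairwise adjacent, and any tree decomposition puts a clique entirely inside one bag — forcing width ≥ 2. The upper and lower bounds meet at 2, so that is the treewidth.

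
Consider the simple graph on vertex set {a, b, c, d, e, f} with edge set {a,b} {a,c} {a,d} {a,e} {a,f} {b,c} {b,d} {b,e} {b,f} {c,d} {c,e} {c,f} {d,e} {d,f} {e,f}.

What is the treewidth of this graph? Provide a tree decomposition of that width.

With just one bag of size 6, the width is 6 − 1 = 5, so tw(G) ≤ 5. On the other hand G contains the 6-clique {a, b, c, d, e, f}. A clique must lie in a single bag of any decomposition, so no decomposition can have width below 5. Hence tw(G) = 5 exactly.

Treewidth 5.
Bags: B1 = {a, b, c, d, e, f}
Tree: (single bag)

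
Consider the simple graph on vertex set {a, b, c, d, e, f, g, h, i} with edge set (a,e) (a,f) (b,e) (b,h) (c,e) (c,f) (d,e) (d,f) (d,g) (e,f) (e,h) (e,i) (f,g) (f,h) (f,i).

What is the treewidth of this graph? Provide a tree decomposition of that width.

Treewidth 2.
One such decomposition:
Bags: B1 = {a, e, f}  B2 = {c, e, f}  B3 = {e, f, h}  B4 = {b, e, h}  B5 = {e, f, i}  B6 = {d, e, f}  B7 = {d, f, g}
Tree: B1–B2, B1–B3, B3–B4, B3–B5, B5–B6, B6–B7

Every bag has size at most 3, so the width is 3 − 1 = 2 and tw(G) ≤ 2. On the other hand G contains the 3-clique {d, f, g}. A clique must lie in a single bag of any decomposition, so no decomposition can have width below 2. Hence tw(G) = 2 exactly.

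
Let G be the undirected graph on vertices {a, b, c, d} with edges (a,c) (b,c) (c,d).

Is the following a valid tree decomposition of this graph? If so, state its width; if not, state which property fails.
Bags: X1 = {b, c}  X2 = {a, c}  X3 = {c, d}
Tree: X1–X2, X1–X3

Yes; width 1.

Checking the three conditions: (i) the bags cover all of {a, b, c, d}; (ii) for each edge, some bag contains both endpoints; (iii) the bags containing any fixed vertex form a subtree. All hold, so the decomposition is valid with width 2 − 1 = 1.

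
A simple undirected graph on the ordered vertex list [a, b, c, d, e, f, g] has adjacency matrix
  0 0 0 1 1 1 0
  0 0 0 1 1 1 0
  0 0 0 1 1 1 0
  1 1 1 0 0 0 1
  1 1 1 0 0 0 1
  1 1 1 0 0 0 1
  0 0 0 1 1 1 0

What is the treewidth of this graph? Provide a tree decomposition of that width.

Treewidth 3.
One optimal decomposition is:
Bags: B1 = {d, e, f, g}  B2 = {b, d, e, f}  B3 = {a, d, e, f}  B4 = {c, d, e, f}
Tree: B1–B2, B2–B3, B3–B4

The largest bag has 4 vertices, giving width 3; this decomposition certifies tw(G) ≤ 3. For the lower bound: the 4 vertex sets {e,g}, {b,d}, {f}, {a} are disjoint, each induces a connected subgraph, and every pair is joined by at least one edge of G. Contracting each set to a single vertex therefore yields K_{4} as a minor, and since treewidth is minor-monotone, tw(G) ≥ tw(K_{4}) = 3. The upper and lower bounds meet at 3, so that is the treewidth.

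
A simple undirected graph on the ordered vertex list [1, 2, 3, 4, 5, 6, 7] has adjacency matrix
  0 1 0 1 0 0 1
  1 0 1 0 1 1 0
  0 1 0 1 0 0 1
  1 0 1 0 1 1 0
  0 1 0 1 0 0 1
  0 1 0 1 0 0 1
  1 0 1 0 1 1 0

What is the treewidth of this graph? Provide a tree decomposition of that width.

Every bag has size at most 4, so the width is 4 − 1 = 3 and tw(G) ≤ 3. For the lower bound: the 4 vertex sets {6,7}, {2,5}, {4}, {1} are disjoint, each induces a connected subgraph, and every pair is joined by at least one edge of G. Contracting each set to a single vertex therefore yields K_{4} as a minor, and since treewidth is minor-monotone, tw(G) ≥ tw(K_{4}) = 3. Combining the bounds, tw(G) = 3.

Treewidth 3.
Bags: B1 = {2, 4, 6, 7}  B2 = {2, 4, 5, 7}  B3 = {1, 2, 4, 7}  B4 = {2, 3, 4, 7}
Tree: B1–B2, B2–B3, B3–B4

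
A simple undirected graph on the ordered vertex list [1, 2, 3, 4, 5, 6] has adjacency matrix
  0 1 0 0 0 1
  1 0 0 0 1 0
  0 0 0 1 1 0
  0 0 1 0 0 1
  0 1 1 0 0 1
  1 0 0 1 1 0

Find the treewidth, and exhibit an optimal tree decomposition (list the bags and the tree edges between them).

The largest bag has 3 vertices, giving width 2; this decomposition certifies tw(G) ≤ 2. Since 4–3–5–6–4 is a cycle in G, G is not acyclic. Forests are exactly the graphs of treewidth ≤ 1, so tw(G) ≥ 2. The upper and lower bounds meet at 2, so that is the treewidth.

Treewidth 2.
One optimal decomposition is:
Bags: B1 = {3, 4, 6}  B2 = {3, 5, 6}  B3 = {1, 5, 6}  B4 = {1, 2, 5}
Tree: B1–B2, B2–B3, B3–B4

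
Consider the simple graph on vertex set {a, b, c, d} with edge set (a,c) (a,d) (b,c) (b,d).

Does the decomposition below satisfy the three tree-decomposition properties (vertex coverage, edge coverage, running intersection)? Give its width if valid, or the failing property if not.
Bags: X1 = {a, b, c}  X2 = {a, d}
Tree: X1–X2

A tree decomposition must satisfy three properties: every vertex lies in some bag; for every edge, both endpoints lie together in some bag; and for every vertex, the bags containing it form a connected subtree. Here edge (b,d) lies in no bag, so the decomposition is invalid.

No — edge (b,d) lies in no bag.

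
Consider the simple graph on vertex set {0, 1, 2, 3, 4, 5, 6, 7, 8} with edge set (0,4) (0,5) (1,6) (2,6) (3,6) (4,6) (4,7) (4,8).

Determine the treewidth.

A width-1 tree decomposition is:
Bags: B1 = {3, 6}  B2 = {4, 6}  B3 = {0, 4}  B4 = {4, 7}  B5 = {2, 6}  B6 = {0, 5}  B7 = {4, 8}  B8 = {1, 6}
Tree: B1–B2, B2–B3, B2–B4, B2–B5, B3–B6, B4–B7, B5–B8
Every bag has size at most 2, so the width is 2 − 1 = 1 and tw(G) ≤ 1. Any graph with an edge has treewidth ≥ 1, and G has the edge 6–3. Combining the bounds, tw(G) = 1.

1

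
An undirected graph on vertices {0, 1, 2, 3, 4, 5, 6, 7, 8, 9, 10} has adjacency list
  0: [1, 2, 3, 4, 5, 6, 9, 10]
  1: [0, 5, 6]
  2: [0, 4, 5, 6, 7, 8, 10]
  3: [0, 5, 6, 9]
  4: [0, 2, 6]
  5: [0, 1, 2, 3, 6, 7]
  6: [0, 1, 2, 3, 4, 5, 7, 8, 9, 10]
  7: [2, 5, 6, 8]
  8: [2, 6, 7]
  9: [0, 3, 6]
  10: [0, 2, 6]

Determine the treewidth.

A width-3 tree decomposition is:
Bags: B1 = {0, 3, 5, 6}  B2 = {0, 3, 6, 9}  B3 = {0, 2, 5, 6}  B4 = {0, 2, 6, 10}  B5 = {0, 1, 5, 6}  B6 = {0, 2, 4, 6}  B7 = {2, 5, 6, 7}  B8 = {2, 6, 7, 8}
Tree: B1–B2, B1–B3, B3–B4, B3–B5, B4–B6, B3–B7, B7–B8
Every bag has size at most 4, so the width is 4 − 1 = 3 and tw(G) ≤ 3. For the lower bound, the 4 vertices {0, 1, 5, 6} are pairwise adjacent, and any tree decomposition puts a clique entirely inside one bag — forcing width ≥ 3. Hence tw(G) = 3 exactly.

3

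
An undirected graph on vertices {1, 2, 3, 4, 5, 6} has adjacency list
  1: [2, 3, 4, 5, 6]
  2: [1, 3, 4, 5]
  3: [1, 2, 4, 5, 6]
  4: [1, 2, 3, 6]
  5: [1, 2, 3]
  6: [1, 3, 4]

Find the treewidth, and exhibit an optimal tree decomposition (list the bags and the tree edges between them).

Each bag holds 4 vertices, so the decomposition has width 3, which upper-bounds the treewidth. For the lower bound, the 4 vertices {1, 2, 3, 4} are pairwise adjacent, and any tree decomposition puts a clique entirely inside one bag — forcing width ≥ 3. Therefore the treewidth is 3.

Treewidth 3.
One optimal decomposition is:
Bags: B1 = {1, 2, 3, 5}  B2 = {1, 2, 3, 4}  B3 = {1, 3, 4, 6}
Tree: B1–B2, B2–B3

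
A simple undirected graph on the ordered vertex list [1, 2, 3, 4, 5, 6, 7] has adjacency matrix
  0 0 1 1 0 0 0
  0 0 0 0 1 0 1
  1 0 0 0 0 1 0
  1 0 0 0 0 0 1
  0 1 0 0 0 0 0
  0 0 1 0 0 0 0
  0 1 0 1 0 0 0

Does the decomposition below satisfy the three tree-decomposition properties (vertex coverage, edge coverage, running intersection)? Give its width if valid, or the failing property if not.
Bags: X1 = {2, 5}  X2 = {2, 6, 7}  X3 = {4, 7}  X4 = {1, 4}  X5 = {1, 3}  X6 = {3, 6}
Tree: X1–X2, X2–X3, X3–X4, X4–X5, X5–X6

No — bags containing vertex 6 are not connected in the tree.

A tree decomposition must satisfy three properties: every vertex lies in some bag; for every edge, both endpoints lie together in some bag; and for every vertex, the bags containing it form a connected subtree. Here bags containing vertex 6 are not connected in the tree, so the decomposition is invalid.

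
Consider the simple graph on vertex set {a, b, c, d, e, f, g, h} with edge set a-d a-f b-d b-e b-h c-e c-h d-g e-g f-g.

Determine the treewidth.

2

A width-2 tree decomposition is:
Bags: B1 = {b, c, h}  B2 = {b, c, e}  B3 = {b, d, e}  B4 = {d, e, g}  B5 = {a, d, g}  B6 = {a, f, g}
Tree: B1–B2, B2–B3, B3–B4, B4–B5, B5–B6
Each bag holds 3 vertices, so the decomposition has width 2, which upper-bounds the treewidth. For the lower bound, G contains the cycle h–c–e–b–h, so G is not a forest; only forests have treewidth ≤ 1, hence tw(G) ≥ 2. Combining the bounds, tw(G) = 2.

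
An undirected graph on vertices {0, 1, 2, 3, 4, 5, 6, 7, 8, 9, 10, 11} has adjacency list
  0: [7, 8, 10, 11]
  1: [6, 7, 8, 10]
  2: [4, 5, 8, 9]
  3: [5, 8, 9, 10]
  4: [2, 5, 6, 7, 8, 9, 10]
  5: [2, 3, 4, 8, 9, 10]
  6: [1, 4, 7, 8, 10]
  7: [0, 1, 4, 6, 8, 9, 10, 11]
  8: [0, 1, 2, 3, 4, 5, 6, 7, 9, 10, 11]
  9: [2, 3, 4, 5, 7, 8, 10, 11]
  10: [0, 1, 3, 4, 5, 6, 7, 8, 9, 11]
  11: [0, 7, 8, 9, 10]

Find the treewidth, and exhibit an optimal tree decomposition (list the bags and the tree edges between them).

The largest bag has 5 vertices, giving width 4; this decomposition certifies tw(G) ≤ 4. For the lower bound, the 5 vertices {2, 4, 5, 8, 9} are pairwise adjacent, and any tree decomposition puts a clique entirely inside one bag — forcing width ≥ 4. Hence tw(G) = 4 exactly.

Treewidth 4.
One such decomposition:
Bags: B1 = {1, 6, 7, 8, 10}  B2 = {4, 6, 7, 8, 10}  B3 = {4, 7, 8, 9, 10}  B4 = {4, 5, 8, 9, 10}  B5 = {2, 4, 5, 8, 9}  B6 = {3, 5, 8, 9, 10}  B7 = {7, 8, 9, 10, 11}  B8 = {0, 7, 8, 10, 11}
Tree: B1–B2, B2–B3, B3–B4, B4–B5, B4–B6, B3–B7, B7–B8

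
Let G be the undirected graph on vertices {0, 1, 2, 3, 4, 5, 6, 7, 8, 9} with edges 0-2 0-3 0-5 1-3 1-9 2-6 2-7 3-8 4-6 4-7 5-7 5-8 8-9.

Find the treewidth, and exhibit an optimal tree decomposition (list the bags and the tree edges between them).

Each bag holds 3 vertices, so the decomposition has width 2, which upper-bounds the treewidth. For the lower bound, G contains the cycle 1–9–8–3–1, so G is not a forest; only forests have treewidth ≤ 1, hence tw(G) ≥ 2. The upper and lower bounds meet at 2, so that is the treewidth.

Treewidth 2.
One such decomposition:
Bags: B1 = {1, 3, 9}  B2 = {3, 8, 9}  B3 = {0, 3, 8}  B4 = {0, 5, 8}  B5 = {0, 2, 5}  B6 = {2, 5, 7}  B7 = {2, 6, 7}  B8 = {4, 6, 7}
Tree: B1–B2, B2–B3, B3–B4, B4–B5, B5–B6, B6–B7, B7–B8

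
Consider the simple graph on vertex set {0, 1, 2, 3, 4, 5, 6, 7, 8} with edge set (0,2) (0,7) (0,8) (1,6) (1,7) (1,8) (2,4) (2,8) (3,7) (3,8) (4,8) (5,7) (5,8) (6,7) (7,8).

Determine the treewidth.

2

A width-2 tree decomposition is:
Bags: B1 = {1, 7, 8}  B2 = {0, 7, 8}  B3 = {0, 2, 8}  B4 = {2, 4, 8}  B5 = {5, 7, 8}  B6 = {3, 7, 8}  B7 = {1, 6, 7}
Tree: B1–B2, B2–B3, B3–B4, B2–B5, B2–B6, B1–B7
Each bag holds 3 vertices, so the decomposition has width 2, which upper-bounds the treewidth. Conversely, {0, 2, 8} is a clique of size 3, and the vertices of any clique must share a bag in every tree decomposition; so some bag has ≥ 3 vertices and tw(G) ≥ 2. The upper and lower bounds meet at 2, so that is the treewidth.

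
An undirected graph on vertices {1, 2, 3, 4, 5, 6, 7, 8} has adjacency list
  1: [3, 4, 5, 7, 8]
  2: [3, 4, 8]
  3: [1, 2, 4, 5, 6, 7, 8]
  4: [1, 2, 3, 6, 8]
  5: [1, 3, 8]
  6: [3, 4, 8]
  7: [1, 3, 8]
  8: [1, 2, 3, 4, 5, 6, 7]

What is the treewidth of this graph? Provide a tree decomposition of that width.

Treewidth 3.
One such decomposition:
Bags: B1 = {1, 3, 5, 8}  B2 = {1, 3, 4, 8}  B3 = {2, 3, 4, 8}  B4 = {1, 3, 7, 8}  B5 = {3, 4, 6, 8}
Tree: B1–B2, B2–B3, B1–B4, B2–B5

Every bag has size at most 4, so the width is 4 − 1 = 3 and tw(G) ≤ 3. For the lower bound, the 4 vertices {1, 3, 4, 8} are pairwise adjacent, and any tree decomposition puts a clique entirely inside one bag — forcing width ≥ 3. Therefore the treewidth is 3.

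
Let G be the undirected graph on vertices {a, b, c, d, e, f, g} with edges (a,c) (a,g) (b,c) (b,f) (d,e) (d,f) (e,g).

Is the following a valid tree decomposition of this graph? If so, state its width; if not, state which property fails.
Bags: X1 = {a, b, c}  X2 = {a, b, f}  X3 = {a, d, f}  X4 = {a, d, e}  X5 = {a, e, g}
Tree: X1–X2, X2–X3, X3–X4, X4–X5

Checking the three conditions: (i) the bags cover all of {a, b, c, d, e, f, g}; (ii) for each edge, some bag contains both endpoints; (iii) the bags containing any fixed vertex form a subtree. All hold, so the decomposition is valid with width 3 − 1 = 2.

Yes; width 2.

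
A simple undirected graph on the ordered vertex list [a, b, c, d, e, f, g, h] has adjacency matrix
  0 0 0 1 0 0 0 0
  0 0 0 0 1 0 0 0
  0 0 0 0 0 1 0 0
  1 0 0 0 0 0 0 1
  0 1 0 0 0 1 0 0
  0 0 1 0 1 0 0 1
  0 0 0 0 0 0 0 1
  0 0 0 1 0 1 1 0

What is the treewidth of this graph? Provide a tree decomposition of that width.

Every bag has size at most 2, so the width is 2 − 1 = 1 and tw(G) ≤ 1. Any graph with an edge has treewidth ≥ 1, and G has the edge f–h. The upper and lower bounds meet at 1, so that is the treewidth.

Treewidth 1.
Bags: B1 = {f, h}  B2 = {e, f}  B3 = {g, h}  B4 = {c, f}  B5 = {d, h}  B6 = {a, d}  B7 = {b, e}
Tree: B1–B2, B1–B3, B1–B4, B1–B5, B5–B6, B2–B7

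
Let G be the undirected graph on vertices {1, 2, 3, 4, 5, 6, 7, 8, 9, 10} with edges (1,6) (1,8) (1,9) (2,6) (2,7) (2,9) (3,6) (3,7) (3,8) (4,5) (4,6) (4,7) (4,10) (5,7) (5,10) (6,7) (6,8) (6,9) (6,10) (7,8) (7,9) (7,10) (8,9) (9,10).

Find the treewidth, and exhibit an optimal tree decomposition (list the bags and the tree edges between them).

The largest bag has 4 vertices, giving width 3; this decomposition certifies tw(G) ≤ 3. For the lower bound, the 4 vertices {4, 5, 7, 10} are pairwise adjacent, and any tree decomposition puts a clique entirely inside one bag — forcing width ≥ 3. Combining the bounds, tw(G) = 3.

Treewidth 3.
One such decomposition:
Bags: B1 = {4, 6, 7, 10}  B2 = {6, 7, 9, 10}  B3 = {6, 7, 8, 9}  B4 = {1, 6, 8, 9}  B5 = {2, 6, 7, 9}  B6 = {4, 5, 7, 10}  B7 = {3, 6, 7, 8}
Tree: B1–B2, B2–B3, B3–B4, B2–B5, B1–B6, B3–B7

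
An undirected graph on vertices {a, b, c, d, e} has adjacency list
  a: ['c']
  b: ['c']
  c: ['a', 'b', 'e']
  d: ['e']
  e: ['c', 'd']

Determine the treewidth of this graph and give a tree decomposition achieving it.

Every bag has size at most 2, so the width is 2 − 1 = 1 and tw(G) ≤ 1. G has an edge, so its treewidth is at least 1. Combining the bounds, tw(G) = 1.

Treewidth 1.
One such decomposition:
Bags: B1 = {d, e}  B2 = {c, e}  B3 = {a, c}  B4 = {b, c}
Tree: B1–B2, B2–B3, B2–B4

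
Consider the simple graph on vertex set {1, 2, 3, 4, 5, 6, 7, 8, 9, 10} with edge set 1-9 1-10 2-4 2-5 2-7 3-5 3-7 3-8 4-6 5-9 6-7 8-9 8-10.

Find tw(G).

A width-2 tree decomposition is:
Bags: B1 = {2, 4, 6}  B2 = {2, 6, 7}  B3 = {2, 5, 7}  B4 = {3, 5, 7}  B5 = {3, 5, 9}  B6 = {3, 8, 9}  B7 = {1, 8, 9}  B8 = {1, 8, 10}
Tree: B1–B2, B2–B3, B3–B4, B4–B5, B5–B6, B6–B7, B7–B8
Every bag has size at most 3, so the width is 3 − 1 = 2 and tw(G) ≤ 2. Since 4–6–7–2–4 is a cycle in G, G is not acyclic. Forests are exactly the graphs of treewidth ≤ 1, so tw(G) ≥ 2. Therefore the treewidth is 2.

2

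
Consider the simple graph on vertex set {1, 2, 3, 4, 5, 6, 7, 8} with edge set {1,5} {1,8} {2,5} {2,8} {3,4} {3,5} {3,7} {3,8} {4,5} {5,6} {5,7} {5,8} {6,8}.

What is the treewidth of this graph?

2

A width-2 tree decomposition is:
Bags: B1 = {3, 5, 7}  B2 = {3, 5, 8}  B3 = {2, 5, 8}  B4 = {1, 5, 8}  B5 = {3, 4, 5}  B6 = {5, 6, 8}
Tree: B1–B2, B2–B3, B2–B4, B2–B5, B3–B6
Each bag holds 3 vertices, so the decomposition has width 2, which upper-bounds the treewidth. On the other hand G contains the 3-clique {1, 5, 8}. A clique must lie in a single bag of any decomposition, so no decomposition can have width below 2. Combining the bounds, tw(G) = 2.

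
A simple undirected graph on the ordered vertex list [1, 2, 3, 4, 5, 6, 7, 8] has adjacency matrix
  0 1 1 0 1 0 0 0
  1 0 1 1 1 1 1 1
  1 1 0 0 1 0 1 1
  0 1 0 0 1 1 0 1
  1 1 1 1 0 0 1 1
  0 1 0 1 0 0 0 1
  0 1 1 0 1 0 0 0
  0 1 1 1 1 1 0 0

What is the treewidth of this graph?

A width-3 tree decomposition is:
Bags: B1 = {2, 3, 5, 8}  B2 = {2, 4, 5, 8}  B3 = {2, 4, 6, 8}  B4 = {2, 3, 5, 7}  B5 = {1, 2, 3, 5}
Tree: B1–B2, B2–B3, B1–B4, B4–B5
Each bag holds 4 vertices, so the decomposition has width 3, which upper-bounds the treewidth. Conversely, {2, 3, 5, 8} is a clique of size 4, and the vertices of any clique must share a bag in every tree decomposition; so some bag has ≥ 4 vertices and tw(G) ≥ 3. Combining the bounds, tw(G) = 3.

3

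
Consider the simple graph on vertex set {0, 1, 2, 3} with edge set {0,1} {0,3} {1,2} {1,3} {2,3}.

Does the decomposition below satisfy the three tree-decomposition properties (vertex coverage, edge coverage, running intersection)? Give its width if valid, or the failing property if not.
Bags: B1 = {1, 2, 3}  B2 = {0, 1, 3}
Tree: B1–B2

Vertex coverage: the bags together contain {0, 1, 2, 3}, the full vertex set. Edge coverage: each edge of G has both endpoints in at least one bag. Running intersection: for every vertex, the bags containing it form a connected subtree. All three properties hold, so this is a valid tree decomposition of width max|bag| − 1 = 2, and hence tw(G) ≤ 2.

Yes; width 2.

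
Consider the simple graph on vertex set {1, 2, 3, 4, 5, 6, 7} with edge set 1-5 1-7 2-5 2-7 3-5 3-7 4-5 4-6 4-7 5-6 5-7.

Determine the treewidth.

2

A width-2 tree decomposition is:
Bags: B1 = {4, 5, 7}  B2 = {3, 5, 7}  B3 = {2, 5, 7}  B4 = {4, 5, 6}  B5 = {1, 5, 7}
Tree: B1–B2, B1–B3, B1–B4, B2–B5
The largest bag has 3 vertices, giving width 2; this decomposition certifies tw(G) ≤ 2. For the lower bound, the 3 vertices {4, 5, 6} are pairwise adjacent, and any tree decomposition puts a clique entirely inside one bag — forcing width ≥ 2. Hence tw(G) = 2 exactly.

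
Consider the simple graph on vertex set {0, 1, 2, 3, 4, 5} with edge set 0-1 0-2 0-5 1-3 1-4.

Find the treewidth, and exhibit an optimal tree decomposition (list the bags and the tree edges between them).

Treewidth 1.
One optimal decomposition is:
Bags: B1 = {0, 1}  B2 = {1, 3}  B3 = {0, 5}  B4 = {0, 2}  B5 = {1, 4}
Tree: B1–B2, B1–B3, B3–B4, B2–B5

Each bag holds 2 vertices, so the decomposition has width 1, which upper-bounds the treewidth. Any graph with an edge has treewidth ≥ 1, and G has the edge 1–0. Hence tw(G) = 1 exactly.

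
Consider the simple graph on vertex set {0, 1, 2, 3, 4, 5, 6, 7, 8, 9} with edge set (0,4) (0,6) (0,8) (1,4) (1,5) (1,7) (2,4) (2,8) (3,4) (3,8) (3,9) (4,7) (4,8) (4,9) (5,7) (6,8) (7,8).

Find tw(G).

2

A width-2 tree decomposition is:
Bags: B1 = {0, 4, 8}  B2 = {3, 4, 8}  B3 = {3, 4, 9}  B4 = {2, 4, 8}  B5 = {4, 7, 8}  B6 = {0, 6, 8}  B7 = {1, 4, 7}  B8 = {1, 5, 7}
Tree: B1–B2, B2–B3, B2–B4, B1–B5, B1–B6, B5–B7, B7–B8
Every bag has size at most 3, so the width is 3 − 1 = 2 and tw(G) ≤ 2. On the other hand G contains the 3-clique {0, 4, 8}. A clique must lie in a single bag of any decomposition, so no decomposition can have width below 2. Combining the bounds, tw(G) = 2.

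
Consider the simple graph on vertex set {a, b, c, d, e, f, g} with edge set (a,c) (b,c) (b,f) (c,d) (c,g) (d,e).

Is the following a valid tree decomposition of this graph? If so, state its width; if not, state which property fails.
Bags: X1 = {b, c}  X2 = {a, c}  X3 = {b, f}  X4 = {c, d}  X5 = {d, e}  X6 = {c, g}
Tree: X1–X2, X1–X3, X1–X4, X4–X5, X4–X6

Checking the three conditions: (i) the bags cover all of {a, b, c, d, e, f, g}; (ii) for each edge, some bag contains both endpoints; (iii) the bags containing any fixed vertex form a subtree. All hold, so the decomposition is valid with width 2 − 1 = 1.

Yes; width 1.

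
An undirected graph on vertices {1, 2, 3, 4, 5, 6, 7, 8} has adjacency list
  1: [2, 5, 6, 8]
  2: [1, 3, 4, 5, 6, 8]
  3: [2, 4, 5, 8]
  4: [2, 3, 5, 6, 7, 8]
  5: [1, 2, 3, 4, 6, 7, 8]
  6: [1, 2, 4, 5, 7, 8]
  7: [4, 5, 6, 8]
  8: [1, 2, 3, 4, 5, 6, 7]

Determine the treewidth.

A width-4 tree decomposition is:
Bags: B1 = {2, 3, 4, 5, 8}  B2 = {2, 4, 5, 6, 8}  B3 = {4, 5, 6, 7, 8}  B4 = {1, 2, 5, 6, 8}
Tree: B1–B2, B2–B3, B2–B4
The largest bag has 5 vertices, giving width 4; this decomposition certifies tw(G) ≤ 4. Conversely, {1, 2, 5, 6, 8} is a clique of size 5, and the vertices of any clique must share a bag in every tree decomposition; so some bag has ≥ 5 vertices and tw(G) ≥ 4. Combining the bounds, tw(G) = 4.

4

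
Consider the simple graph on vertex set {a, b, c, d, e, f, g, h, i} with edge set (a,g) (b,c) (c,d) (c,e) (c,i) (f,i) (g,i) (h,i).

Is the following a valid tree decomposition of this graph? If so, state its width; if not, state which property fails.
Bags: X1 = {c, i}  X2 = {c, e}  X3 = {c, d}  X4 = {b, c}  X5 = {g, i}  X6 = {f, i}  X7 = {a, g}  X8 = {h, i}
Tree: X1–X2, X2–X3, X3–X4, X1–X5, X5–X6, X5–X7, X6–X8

Checking the three conditions: (i) the bags cover all of {a, b, c, d, e, f, g, h, i}; (ii) for each edge, some bag contains both endpoints; (iii) the bags containing any fixed vertex form a subtree. All hold, so the decomposition is valid with width 2 − 1 = 1.

Yes; width 1.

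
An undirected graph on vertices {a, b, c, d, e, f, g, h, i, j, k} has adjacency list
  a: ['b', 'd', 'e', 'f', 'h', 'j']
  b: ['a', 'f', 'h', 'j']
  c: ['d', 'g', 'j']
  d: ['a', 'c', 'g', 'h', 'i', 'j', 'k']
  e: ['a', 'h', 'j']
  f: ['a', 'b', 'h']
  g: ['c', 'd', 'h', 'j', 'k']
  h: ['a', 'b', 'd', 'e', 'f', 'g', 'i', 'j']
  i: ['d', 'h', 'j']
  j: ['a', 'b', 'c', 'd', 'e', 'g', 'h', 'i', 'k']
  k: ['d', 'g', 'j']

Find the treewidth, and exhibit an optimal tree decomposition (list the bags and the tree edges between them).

The largest bag has 4 vertices, giving width 3; this decomposition certifies tw(G) ≤ 3. On the other hand G contains the 4-clique {d, g, h, j}. A clique must lie in a single bag of any decomposition, so no decomposition can have width below 3. The upper and lower bounds meet at 3, so that is the treewidth.

Treewidth 3.
One such decomposition:
Bags: B1 = {a, d, h, j}  B2 = {d, g, h, j}  B3 = {a, b, h, j}  B4 = {c, d, g, j}  B5 = {d, g, j, k}  B6 = {a, b, f, h}  B7 = {a, e, h, j}  B8 = {d, h, i, j}
Tree: B1–B2, B1–B3, B2–B4, B2–B5, B3–B6, B1–B7, B2–B8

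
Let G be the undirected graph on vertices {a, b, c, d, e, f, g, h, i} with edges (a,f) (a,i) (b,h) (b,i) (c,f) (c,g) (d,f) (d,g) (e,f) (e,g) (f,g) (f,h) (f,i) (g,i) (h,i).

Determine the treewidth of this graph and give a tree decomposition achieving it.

Treewidth 2.
Bags: B1 = {f, g, i}  B2 = {c, f, g}  B3 = {a, f, i}  B4 = {d, f, g}  B5 = {f, h, i}  B6 = {e, f, g}  B7 = {b, h, i}
Tree: B1–B2, B1–B3, B2–B4, B3–B5, B1–B6, B5–B7

Every bag has size at most 3, so the width is 3 − 1 = 2 and tw(G) ≤ 2. On the other hand G contains the 3-clique {d, f, g}. A clique must lie in a single bag of any decomposition, so no decomposition can have width below 2. Hence tw(G) = 2 exactly.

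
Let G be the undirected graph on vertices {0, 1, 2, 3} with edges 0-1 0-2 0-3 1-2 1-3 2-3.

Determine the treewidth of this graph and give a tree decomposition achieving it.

Treewidth 3.
One optimal decomposition is:
Bags: B1 = {0, 1, 2, 3}
Tree: (single bag)

A single bag containing all 4 vertices is trivially a valid decomposition of width 3. For the lower bound, the 4 vertices {0, 1, 2, 3} are pairwise adjacent, and any tree decomposition puts a clique entirely inside one bag — forcing width ≥ 3. The upper and lower bounds meet at 3, so that is the treewidth.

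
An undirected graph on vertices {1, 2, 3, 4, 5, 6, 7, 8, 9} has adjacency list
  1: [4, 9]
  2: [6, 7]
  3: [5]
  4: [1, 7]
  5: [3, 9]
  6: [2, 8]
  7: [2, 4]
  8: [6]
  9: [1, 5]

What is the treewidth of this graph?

A width-1 tree decomposition is:
Bags: B1 = {3, 5}  B2 = {5, 9}  B3 = {1, 9}  B4 = {1, 4}  B5 = {4, 7}  B6 = {2, 7}  B7 = {2, 6}  B8 = {6, 8}
Tree: B1–B2, B2–B3, B3–B4, B4–B5, B5–B6, B6–B7, B7–B8
Each bag holds 2 vertices, so the decomposition has width 1, which upper-bounds the treewidth. G has an edge, so its treewidth is at least 1. The upper and lower bounds meet at 1, so that is the treewidth.

1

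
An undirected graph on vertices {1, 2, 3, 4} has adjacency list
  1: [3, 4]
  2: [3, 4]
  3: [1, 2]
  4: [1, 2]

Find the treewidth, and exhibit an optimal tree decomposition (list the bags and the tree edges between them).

Every bag has size at most 3, so the width is 3 − 1 = 2 and tw(G) ≤ 2. For the lower bound, G contains the cycle 4–2–3–1–4, so G is not a forest; only forests have treewidth ≤ 1, hence tw(G) ≥ 2. Hence tw(G) = 2 exactly.

Treewidth 2.
One such decomposition:
Bags: B1 = {2, 3, 4}  B2 = {1, 3, 4}
Tree: B1–B2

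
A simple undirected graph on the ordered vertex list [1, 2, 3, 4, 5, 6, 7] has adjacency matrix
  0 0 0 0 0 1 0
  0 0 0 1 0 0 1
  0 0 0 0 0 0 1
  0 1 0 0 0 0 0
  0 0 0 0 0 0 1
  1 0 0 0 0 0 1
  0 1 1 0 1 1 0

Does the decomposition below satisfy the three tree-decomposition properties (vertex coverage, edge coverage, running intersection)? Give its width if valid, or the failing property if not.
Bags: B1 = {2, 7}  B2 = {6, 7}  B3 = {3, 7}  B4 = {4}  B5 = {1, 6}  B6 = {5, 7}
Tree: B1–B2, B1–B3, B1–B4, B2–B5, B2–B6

A tree decomposition must satisfy three properties: every vertex lies in some bag; for every edge, both endpoints lie together in some bag; and for every vertex, the bags containing it form a connected subtree. Here edge (2,4) lies in no bag, so the decomposition is invalid.

No — edge (2,4) lies in no bag.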